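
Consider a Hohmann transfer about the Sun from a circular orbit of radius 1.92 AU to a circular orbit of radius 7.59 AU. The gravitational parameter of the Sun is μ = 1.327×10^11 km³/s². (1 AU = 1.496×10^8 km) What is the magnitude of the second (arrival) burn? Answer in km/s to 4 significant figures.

In km: r₁ = 1.92 × 1.496×10^8 = 2.87232×10^8 km; r₂ = 7.59 × 1.496×10^8 = 1.135464×10^9 km.
Semi-major axis of the transfer orbit: a_t = (2.87232×10^8 + 1.135464×10^9)/2 = 7.11348×10^8 km.
Circular speed at r = 1.135464×10^9 km: v_c = √(μ/r) = 10.81 km/s.
Vis-viva on the transfer ellipse at r = 1.135464×10^9 km gives v_t = √[μ(2/r − 1/a_t)] = 6.869 km/s.
Δv₂ = |v_t − v_c| = |6.869 − 10.81| = 3.941 km/s.

Δv₂ = 3.941 km/s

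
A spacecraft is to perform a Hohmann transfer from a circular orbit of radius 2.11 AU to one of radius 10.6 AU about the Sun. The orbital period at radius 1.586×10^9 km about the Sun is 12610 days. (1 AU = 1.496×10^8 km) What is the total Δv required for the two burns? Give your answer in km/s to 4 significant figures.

Δv = 9.853 km/s

From Kepler's third law T² = 4π²r³/μ at r = 1.586×10^9 km, T = 12610 days = 12610 × 86400 s = 1.089504×10^9 s: μ = 4π²r³/T² = 1.32682×10^11 km³/s².
In km: r₁ = 2.11 × 1.496×10^8 = 3.15656×10^8 km; r₂ = 10.6 × 1.496×10^8 = 1.58576×10^9 km.
The Hohmann ellipse has a_t = (r₁ + r₂)/2 = 9.50708×10^8 km.
At r₁ the circular-orbit speed is v₁ = √(μ/r₁) = 20.5021 km/s.
Transfer-orbit speed at r₁ (vis-viva equation): v_p = √[μ(2/r₁ − 1/a_t)] = 26.4785 km/s.
First burn Δv₁ = |v_p − v₁| = 5.9764 km/s.
Circular speed at r₂: v₂ = √(μ/r₂) = 9.1471770 km/s.
Transfer-orbit speed at r₂: v_a = √[μ(2/r₂ − 1/a_t)] = 5.2707271 km/s.
Second burn Δv₂ = |v₂ − v_a| = 3.8764 km/s.
Total Δv = Δv₁ + Δv₂ = 9.853 km/s.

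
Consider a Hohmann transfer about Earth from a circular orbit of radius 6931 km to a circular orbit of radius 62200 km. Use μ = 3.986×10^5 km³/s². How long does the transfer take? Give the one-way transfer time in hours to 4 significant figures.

Transfer-ellipse semi-major axis a_t = (r₁ + r₂)/2 = (6931 + 62200)/2 = 34565.5 km.
By Kepler's third law the transfer-orbit period is T = 2π√(a_t³/μ), so t = T/2 = 31980 s.
Converting: 31980 s ÷ 3600 s/hour = 8.883 hours.

t = 8.883 hours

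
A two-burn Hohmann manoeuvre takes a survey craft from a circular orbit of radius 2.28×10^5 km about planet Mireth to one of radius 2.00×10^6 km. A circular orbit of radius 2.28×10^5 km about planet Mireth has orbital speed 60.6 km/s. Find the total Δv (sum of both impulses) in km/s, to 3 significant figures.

Δv = 31.8 km/s

From the circular-orbit relation v² = μ/r at r = 2.28×10^5 km: μ = v²r = (60.6)² × 2.28×10^5 = 8.37298×10^8 km³/s².
Semi-major axis of the transfer orbit: a_t = (2.280×10^5 + 2.000×10^6)/2 = 1.114×10^6 km.
Circular speed at r₁: v₁ = √(μ/r₁) = √(8.37298×10^8/2.280×10^5) = 60.60 km/s.
On the transfer ellipse at r₁, vis-viva gives v_p = √[μ(2/r₁ − 1/a_t)] = 81.20 km/s.
First burn Δv₁ = |v_p − v₁| = 20.60 km/s.
At r₂, v₂ = √(μ/r₂) = 20.46 km/s.
Transfer-orbit speed at r₂: v_a = √[μ(2/r₂ − 1/a_t)] = 9.257 km/s.
Second burn Δv₂ = |v₂ − v_a| = 11.20 km/s.
Total Δv = Δv₁ + Δv₂ = 31.80 km/s.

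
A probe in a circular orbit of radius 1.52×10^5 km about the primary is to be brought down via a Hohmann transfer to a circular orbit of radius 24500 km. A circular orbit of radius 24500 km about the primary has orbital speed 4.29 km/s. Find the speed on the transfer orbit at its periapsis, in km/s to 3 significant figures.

From the circular-orbit relation v² = μ/r at r = 24500 km: μ = v²r = (4.29)² × 24500 = 4.50900×10^5 km³/s².
Transfer-ellipse semi-major axis a_t = (r₁ + r₂)/2 = (1.520×10^5 + 24500)/2 = 88250 km.
At periapsis, r = 24500 km.
Vis-viva: v = √[μ(2/r − 1/a_t)] = √[4.50900×10^5 × (2/24500 − 1/88250)] = 5.630 km/s.

v = 5.63 km/s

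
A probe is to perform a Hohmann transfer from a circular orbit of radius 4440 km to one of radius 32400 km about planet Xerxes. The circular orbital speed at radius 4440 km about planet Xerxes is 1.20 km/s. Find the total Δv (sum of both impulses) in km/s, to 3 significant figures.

Δv = 0.618 km/s

From the circular-orbit relation v² = μ/r at r = 4440 km: μ = v²r = (1.20)² × 4440 = 6393.60 km³/s².
Semi-major axis of the transfer orbit: a_t = (4440 + 32400)/2 = 18420 km.
At r₁ the circular-orbit speed is v₁ = √(μ/r₁) = 1.2000 km/s.
Transfer-orbit speed at r₁ (vis-viva equation): v_p = √[μ(2/r₁ − 1/a_t)] = 1.5915 km/s.
First burn Δv₁ = |v_p − v₁| = 0.3915 km/s.
At r₂, v₂ = √(μ/r₂) = 0.4442 km/s.
Transfer-orbit speed at r₂: v_a = √[μ(2/r₂ − 1/a_t)] = 0.2181 km/s.
Second burn Δv₂ = |v₂ − v_a| = 0.2261 km/s.
Total Δv = Δv₁ + Δv₂ = 0.6176 km/s.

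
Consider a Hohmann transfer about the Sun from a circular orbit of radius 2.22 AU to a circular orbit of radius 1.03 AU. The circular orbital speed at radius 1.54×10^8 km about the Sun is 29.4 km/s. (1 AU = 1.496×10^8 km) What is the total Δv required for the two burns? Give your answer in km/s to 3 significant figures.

Δv = 9.04 km/s

From the circular-orbit relation v² = μ/r at r = 1.54×10^8 km: μ = v²r = (29.4)² × 1.54×10^8 = 1.33111×10^11 km³/s².
In km: r₁ = 2.22 × 1.496×10^8 = 3.32112×10^8 km; r₂ = 1.03 × 1.496×10^8 = 1.54088×10^8 km.
The Hohmann ellipse has a_t = (r₁ + r₂)/2 = 2.431×10^8 km.
At r₁ the circular-orbit speed is v₁ = √(μ/r₁) = 20.020 km/s.
Transfer-orbit speed at r₁ (v² = μ(2/r − 1/a)): v_a = √[μ(2/r₁ − 1/a_t)] = 15.939 km/s.
First burn Δv₁ = |v_a − v₁| = 4.081 km/s.
Circular speed at r₂: v₂ = √(μ/r₂) = 29.392 km/s.
Transfer-orbit speed at r₂: v_p = √[μ(2/r₂ − 1/a_t)] = 34.354 km/s.
Second burn Δv₂ = |v₂ − v_p| = 4.962 km/s.
Total Δv = Δv₁ + Δv₂ = 9.043 km/s.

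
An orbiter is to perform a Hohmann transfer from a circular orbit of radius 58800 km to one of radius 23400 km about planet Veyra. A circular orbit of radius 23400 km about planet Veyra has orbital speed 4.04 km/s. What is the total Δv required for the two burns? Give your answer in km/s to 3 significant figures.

From the circular-orbit relation v² = μ/r at r = 23400 km: μ = v²r = (4.04)² × 23400 = 3.81925×10^5 km³/s².
Transfer-ellipse semi-major axis a_t = (r₁ + r₂)/2 = (58800 + 23400)/2 = 41100 km.
Circular speed at r₁: v₁ = √(μ/r₁) = √(3.81925×10^5/58800) = 2.5486 km/s.
Transfer-orbit speed at r₁ (vis-viva): v_a = √[μ(2/r₁ − 1/a_t)] = 1.9230 km/s.
First burn Δv₁ = |v_a − v₁| = 0.6256 km/s.
At r₂, v₂ = √(μ/r₂) = 4.0400 km/s.
Transfer-orbit speed at r₂: v_p = √[μ(2/r₂ − 1/a_t)] = 4.8322 km/s.
Second burn Δv₂ = |v₂ − v_p| = 0.7922 km/s.
Δv = Δv₁ + Δv₂ = 0.6256 + 0.7922 = 1.418 km/s.

Δv = 1.42 km/s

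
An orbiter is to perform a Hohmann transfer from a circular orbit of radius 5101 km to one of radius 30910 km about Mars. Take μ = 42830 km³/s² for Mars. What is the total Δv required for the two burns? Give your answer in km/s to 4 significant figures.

Semi-major axis of the transfer orbit: a_t = (5101 + 30910)/2 = 18005.5 km.
At r₁ the circular-orbit speed is v₁ = √(μ/r₁) = 2.897653 km/s.
On the transfer ellipse at r₁, vis-viva gives v_p = √[μ(2/r₁ − 1/a_t)] = 3.796586 km/s.
First burn Δv₁ = |v_p − v₁| = 0.89893 km/s.
Circular speed at r₂: v₂ = √(μ/r₂) = 1.17713 km/s.
Transfer-orbit speed at r₂: v_a = √[μ(2/r₂ − 1/a_t)] = 0.626541 km/s.
Second burn Δv₂ = |v₂ − v_a| = 0.55059 km/s.
Δv = Δv₁ + Δv₂ = 0.89893 + 0.55059 = 1.450 km/s.

Δv = 1.450 km/s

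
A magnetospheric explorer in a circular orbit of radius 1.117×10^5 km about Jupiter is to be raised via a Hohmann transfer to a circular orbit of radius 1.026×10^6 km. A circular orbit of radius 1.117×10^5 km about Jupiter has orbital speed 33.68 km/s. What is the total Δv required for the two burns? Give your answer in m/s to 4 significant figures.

Δv = 17740 m/s

From the circular-orbit relation v² = μ/r at r = 1.117×10^5 km: μ = v²r = (33.68)² × 1.117×10^5 = 1.26706×10^8 km³/s².
Transfer-ellipse semi-major axis a_t = (r₁ + r₂)/2 = (1.117×10^5 + 1.026×10^6)/2 = 5.6885×10^5 km.
Circular speed at r₁: v₁ = √(μ/r₁) = √(1.26706×10^8/1.117×10^5) = 33.68 km/s.
On the transfer ellipse at r₁, v² = μ(2/r − 1/a) gives v_p = √[μ(2/r₁ − 1/a_t)] = 45.23 km/s.
First burn Δv₁ = |v_p − v₁| = 11.55 km/s.
Circular speed at r₂: v₂ = √(μ/r₂) = 11.1128 km/s.
Transfer-orbit speed at r₂: v_a = √[μ(2/r₂ − 1/a_t)] = 4.92439 km/s.
Second burn Δv₂ = |v₂ − v_a| = 6.188 km/s.
Δv = Δv₁ + Δv₂ = 11.55 + 6.188 = 17.74 km/s.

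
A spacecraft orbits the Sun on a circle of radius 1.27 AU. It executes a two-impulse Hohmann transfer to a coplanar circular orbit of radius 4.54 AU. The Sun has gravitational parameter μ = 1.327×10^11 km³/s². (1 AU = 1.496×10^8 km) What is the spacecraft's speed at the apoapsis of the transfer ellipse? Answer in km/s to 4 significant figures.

In km: r₁ = 1.27 × 1.496×10^8 = 1.89992×10^8 km; r₂ = 4.54 × 1.496×10^8 = 6.79184×10^8 km.
Transfer-ellipse semi-major axis a_t = (r₁ + r₂)/2 = (1.89992×10^8 + 6.79184×10^8)/2 = 4.34588×10^8 km.
The apoapsis of the transfer ellipse is at r = 6.79184×10^8 km.
Vis-viva: v = √[μ(2/r − 1/a_t)] = √[1.327×10^11 × (2/6.79184×10^8 − 1/4.34588×10^8)] = 9.242 km/s.

v = 9.242 km/s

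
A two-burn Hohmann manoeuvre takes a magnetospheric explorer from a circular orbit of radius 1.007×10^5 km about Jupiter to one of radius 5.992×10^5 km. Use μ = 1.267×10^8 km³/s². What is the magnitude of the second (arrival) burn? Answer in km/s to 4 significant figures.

Δv₂ = 6.741 km/s

The Hohmann ellipse has a_t = (r₁ + r₂)/2 = 3.4995×10^5 km.
Circular speed at r = 5.992×10^5 km: v_c = √(μ/r) = 14.541 km/s.
Transfer-orbit speed at the same r (vis-viva, a = a_t): v_t = √[μ(2/r − 1/a_t)] = 7.8004 km/s.
Δv₂ = |v_t − v_c| = |7.8004 − 14.541| = 6.741 km/s.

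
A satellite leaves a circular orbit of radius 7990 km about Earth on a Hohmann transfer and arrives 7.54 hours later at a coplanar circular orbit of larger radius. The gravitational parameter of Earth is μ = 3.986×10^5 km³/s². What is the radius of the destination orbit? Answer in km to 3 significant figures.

Transfer time t = 7.54 hours = 27144 s, and t = π√(a_t³/μ).
So a_t = (μ t²/π²)^(1/3) = (3.986×10^5 × (27144)² / π²)^(1/3) = 30988 km.
Since a_t = (r₁ + r₂)/2, r₂ = 2a_t − r₁ = 2×30988 − 7990 = 53986 km.

r₂ = 54000 km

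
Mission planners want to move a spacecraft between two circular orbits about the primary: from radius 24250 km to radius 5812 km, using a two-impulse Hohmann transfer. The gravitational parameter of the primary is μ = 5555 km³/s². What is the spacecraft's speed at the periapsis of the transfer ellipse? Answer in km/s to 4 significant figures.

v = 1.242 km/s

Transfer-ellipse semi-major axis a_t = (r₁ + r₂)/2 = (24250 + 5812)/2 = 15031 km.
The periapsis of the transfer ellipse is at r = 5812 km.
Vis-viva: v = √[μ(2/r − 1/a_t)] = √[5555 × (2/5812 − 1/15031)] = 1.242 km/s.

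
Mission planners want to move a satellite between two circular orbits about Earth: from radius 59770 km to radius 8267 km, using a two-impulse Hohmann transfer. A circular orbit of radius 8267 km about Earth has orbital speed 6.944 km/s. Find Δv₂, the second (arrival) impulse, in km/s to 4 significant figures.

Δv₂ = 2.260 km/s

From the circular-orbit relation v² = μ/r at r = 8267 km: μ = v²r = (6.944)² × 8267 = 3.98628×10^5 km³/s².
Semi-major axis of the transfer orbit: a_t = (59770 + 8267)/2 = 34018.5 km.
Circular speed at r = 8267 km: v_c = √(μ/r) = 6.944 km/s.
Transfer-orbit speed at the same r (vis-viva, a = a_t): v_t = √[μ(2/r − 1/a_t)] = 9.204 km/s.
Δv₂ = |v_t − v_c| = |9.204 − 6.944| = 2.260 km/s.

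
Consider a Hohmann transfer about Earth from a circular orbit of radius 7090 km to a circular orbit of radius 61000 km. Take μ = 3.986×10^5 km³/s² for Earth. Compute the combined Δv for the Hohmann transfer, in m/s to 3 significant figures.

Semi-major axis of the transfer orbit: a_t = (7090 + 61000)/2 = 34045 km.
At r₁ the circular-orbit speed is v₁ = √(μ/r₁) = 7.49800 km/s.
On the transfer ellipse at r₁, vis-viva equation gives v_p = √[μ(2/r₁ − 1/a_t)] = 10.0365 km/s.
First burn Δv₁ = |v_p − v₁| = 2.5385 km/s.
Circular speed at r₂: v₂ = √(μ/r₂) = 2.55625 km/s.
Transfer-orbit speed at r₂: v_a = √[μ(2/r₂ − 1/a_t)] = 1.16654 km/s.
Second burn Δv₂ = |v₂ − v_a| = 1.3897 km/s.
Δv = Δv₁ + Δv₂ = 2.5385 + 1.3897 = 3.928 km/s.

Δv = 3930 m/s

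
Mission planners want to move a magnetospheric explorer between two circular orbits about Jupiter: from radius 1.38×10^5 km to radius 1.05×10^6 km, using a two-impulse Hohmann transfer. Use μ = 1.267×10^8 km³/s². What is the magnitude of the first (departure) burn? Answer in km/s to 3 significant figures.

The Hohmann ellipse has a_t = (r₁ + r₂)/2 = 5.940×10^5 km.
On the circular orbit at r = 1.380×10^5 km, v_c = √(μ/r) = 30.3004 km/s.
Vis-viva on the transfer ellipse at r = 1.380×10^5 km gives v_t = √[μ(2/r − 1/a_t)] = 40.2856 km/s.
Δv₁ = |v_t − v_c| = |40.2856 − 30.3004| = 9.985 km/s.

Δv₁ = 9.99 km/s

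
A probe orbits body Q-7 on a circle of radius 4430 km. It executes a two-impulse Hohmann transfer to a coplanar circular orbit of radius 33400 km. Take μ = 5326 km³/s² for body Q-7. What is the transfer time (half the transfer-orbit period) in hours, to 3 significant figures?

t = 31.1 hours

Transfer-ellipse semi-major axis a_t = (r₁ + r₂)/2 = (4430 + 33400)/2 = 18915 km.
Transfer time t = π√(a_t³/μ) = π√((18915)³ / 5326) = 1.120×10^5 s.
Converting: 1.120×10^5 s ÷ 3600 s/hour = 31.1 hours.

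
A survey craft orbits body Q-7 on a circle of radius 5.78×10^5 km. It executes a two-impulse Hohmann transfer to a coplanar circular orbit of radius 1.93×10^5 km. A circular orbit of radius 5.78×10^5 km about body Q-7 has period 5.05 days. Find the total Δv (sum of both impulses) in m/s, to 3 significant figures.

Δv = 5670 m/s

From Kepler's third law T² = 4π²r³/μ at r = 5.78×10^5 km, T = 5.05 days = 5.05 × 86400 s = 4.3632×10^5 s: μ = 4π²r³/T² = 4.00436×10^7 km³/s².
The Hohmann ellipse has a_t = (r₁ + r₂)/2 = 3.855×10^5 km.
At r₁ the circular-orbit speed is v₁ = √(μ/r₁) = 8.32343 km/s.
Transfer-orbit speed at r₁ (v² = μ(2/r − 1/a)): v_a = √[μ(2/r₁ − 1/a_t)] = 5.88937 km/s.
First burn Δv₁ = |v_a − v₁| = 2.43406 km/s.
Circular speed at r₂: v₂ = √(μ/r₂) = 14.404157 km/s.
Transfer-orbit speed at r₂: v_p = √[μ(2/r₂ − 1/a_t)] = 17.637604 km/s.
Second burn Δv₂ = |v₂ − v_p| = 3.23345 km/s.
Total Δv = Δv₁ + Δv₂ = 5.668 km/s.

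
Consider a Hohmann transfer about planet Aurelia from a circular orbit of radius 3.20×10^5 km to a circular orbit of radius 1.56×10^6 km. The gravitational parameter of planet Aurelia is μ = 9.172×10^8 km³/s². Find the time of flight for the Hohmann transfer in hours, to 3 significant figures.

t = 26.3 hours

Transfer-ellipse semi-major axis a_t = (r₁ + r₂)/2 = (3.200×10^5 + 1.560×10^6)/2 = 9.400×10^5 km.
By Kepler's third law the transfer-orbit period is T = 2π√(a_t³/μ), so t = T/2 = 94540 s.
Converting: 94540 s ÷ 3600 s/hour = 26.3 hours.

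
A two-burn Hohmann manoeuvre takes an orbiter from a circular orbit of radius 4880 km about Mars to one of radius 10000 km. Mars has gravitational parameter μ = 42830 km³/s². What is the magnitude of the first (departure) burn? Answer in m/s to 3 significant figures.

Δv₁ = 472 m/s

The Hohmann ellipse has a_t = (r₁ + r₂)/2 = 7440 km.
Circular speed at r = 4880 km: v_c = √(μ/r) = 2.9625 km/s.
Vis-viva on the transfer ellipse at r = 4880 km gives v_t = √[μ(2/r − 1/a_t)] = 3.4346 km/s.
Δv₁ = |v_t − v_c| = |3.4346 − 2.9625| = 0.4721 km/s.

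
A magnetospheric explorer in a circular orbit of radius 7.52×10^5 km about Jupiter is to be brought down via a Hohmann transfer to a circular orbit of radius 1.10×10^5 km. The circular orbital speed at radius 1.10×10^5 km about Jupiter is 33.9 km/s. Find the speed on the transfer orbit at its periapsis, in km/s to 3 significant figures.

From the circular-orbit relation v² = μ/r at r = 1.10×10^5 km: μ = v²r = (33.9)² × 1.10×10^5 = 1.26413×10^8 km³/s².
Transfer-ellipse semi-major axis a_t = (r₁ + r₂)/2 = (7.520×10^5 + 1.100×10^5)/2 = 4.310×10^5 km.
At periapsis, r = 1.100×10^5 km.
Vis-viva: v = √[μ(2/r − 1/a_t)] = √[1.26413×10^8 × (2/1.100×10^5 − 1/4.310×10^5)] = 44.78 km/s.

v = 44.8 km/s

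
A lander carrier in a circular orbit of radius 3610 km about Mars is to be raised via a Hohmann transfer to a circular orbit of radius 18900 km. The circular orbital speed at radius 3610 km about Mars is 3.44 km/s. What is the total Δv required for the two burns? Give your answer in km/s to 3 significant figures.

Δv = 1.67 km/s

From the circular-orbit relation v² = μ/r at r = 3610 km: μ = v²r = (3.44)² × 3610 = 42719.3 km³/s².
The Hohmann ellipse has a_t = (r₁ + r₂)/2 = 11255 km.
At r₁ the circular-orbit speed is v₁ = √(μ/r₁) = 3.440 km/s.
On the transfer ellipse at r₁, vis-viva equation gives v_p = √[μ(2/r₁ − 1/a_t)] = 4.458 km/s.
First burn Δv₁ = |v_p − v₁| = 1.018 km/s.
At r₂, v₂ = √(μ/r₂) = 1.50342 km/s.
Transfer-orbit speed at r₂: v_a = √[μ(2/r₂ − 1/a_t)] = 0.851456 km/s.
Second burn Δv₂ = |v₂ − v_a| = 0.6520 km/s.
Total Δv = Δv₁ + Δv₂ = 1.670 km/s.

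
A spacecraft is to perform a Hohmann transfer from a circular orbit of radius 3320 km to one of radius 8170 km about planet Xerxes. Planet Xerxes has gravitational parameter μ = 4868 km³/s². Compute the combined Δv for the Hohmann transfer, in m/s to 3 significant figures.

Δv = 418 m/s

Semi-major axis of the transfer orbit: a_t = (3320 + 8170)/2 = 5745 km.
Circular speed at r₁: v₁ = √(μ/r₁) = √(4868/3320) = 1.2109 km/s.
Transfer-orbit speed at r₁ (vis-viva equation): v_p = √[μ(2/r₁ − 1/a_t)] = 1.4440 km/s.
First burn Δv₁ = |v_p − v₁| = 0.2331 km/s.
At r₂, v₂ = √(μ/r₂) = 0.7719 km/s.
Transfer-orbit speed at r₂: v_a = √[μ(2/r₂ − 1/a_t)] = 0.5868 km/s.
Second burn Δv₂ = |v₂ − v_a| = 0.1851 km/s.
Total Δv = Δv₁ + Δv₂ = 0.4182 km/s.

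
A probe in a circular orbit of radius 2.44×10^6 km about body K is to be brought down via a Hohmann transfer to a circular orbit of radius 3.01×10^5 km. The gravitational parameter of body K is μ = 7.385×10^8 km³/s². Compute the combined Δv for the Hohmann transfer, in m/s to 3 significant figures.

Transfer-ellipse semi-major axis a_t = (r₁ + r₂)/2 = (2.440×10^6 + 3.010×10^5)/2 = 1.3705×10^6 km.
At r₁ the circular-orbit speed is v₁ = √(μ/r₁) = 17.397 km/s.
On the transfer ellipse at r₁, vis-viva gives v_a = √[μ(2/r₁ − 1/a_t)] = 8.1531 km/s.
First burn Δv₁ = |v_a − v₁| = 9.244 km/s.
Circular speed at r₂: v₂ = √(μ/r₂) = 49.53 km/s.
Transfer-orbit speed at r₂: v_p = √[μ(2/r₂ − 1/a_t)] = 66.09 km/s.
Second burn Δv₂ = |v₂ − v_p| = 16.56 km/s.
Total Δv = Δv₁ + Δv₂ = 25.80 km/s.

Δv = 25800 m/s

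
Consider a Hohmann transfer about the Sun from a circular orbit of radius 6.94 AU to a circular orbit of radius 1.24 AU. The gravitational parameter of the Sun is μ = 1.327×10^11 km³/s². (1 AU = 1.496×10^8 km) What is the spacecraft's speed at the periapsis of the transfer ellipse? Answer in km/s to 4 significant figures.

v = 34.84 km/s

In km: r₁ = 6.94 × 1.496×10^8 = 1.038224×10^9 km; r₂ = 1.24 × 1.496×10^8 = 1.85504×10^8 km.
Semi-major axis of the transfer orbit: a_t = (1.038224×10^9 + 1.85504×10^8)/2 = 6.11864×10^8 km.
The periapsis of the transfer ellipse is at r = 1.85504×10^8 km.
Applying v² = μ(2/r − 1/a_t): v = 34.84 km/s.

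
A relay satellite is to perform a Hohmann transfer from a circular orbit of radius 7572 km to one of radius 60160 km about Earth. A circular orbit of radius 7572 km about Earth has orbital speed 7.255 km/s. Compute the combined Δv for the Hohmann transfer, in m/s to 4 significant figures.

From the circular-orbit relation v² = μ/r at r = 7572 km: μ = v²r = (7.255)² × 7572 = 3.98552×10^5 km³/s².
Semi-major axis of the transfer orbit: a_t = (7572 + 60160)/2 = 33866 km.
Circular speed at r₁: v₁ = √(μ/r₁) = √(3.98552×10^5/7572) = 7.2550 km/s.
On the transfer ellipse at r₁, v² = μ(2/r − 1/a) gives v_p = √[μ(2/r₁ − 1/a_t)] = 9.6696 km/s.
First burn Δv₁ = |v_p − v₁| = 2.4146 km/s.
At r₂, v₂ = √(μ/r₂) = 2.5739 km/s.
Transfer-orbit speed at r₂: v_a = √[μ(2/r₂ − 1/a_t)] = 1.2171 km/s.
Second burn Δv₂ = |v₂ − v_a| = 1.3568 km/s.
Δv = Δv₁ + Δv₂ = 2.4146 + 1.3568 = 3.771 km/s.

Δv = 3771 m/s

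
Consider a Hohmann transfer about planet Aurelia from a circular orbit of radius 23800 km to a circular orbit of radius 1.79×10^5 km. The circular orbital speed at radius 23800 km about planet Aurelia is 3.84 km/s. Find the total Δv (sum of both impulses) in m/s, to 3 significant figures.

From the circular-orbit relation v² = μ/r at r = 23800 km: μ = v²r = (3.84)² × 23800 = 3.50945×10^5 km³/s².
Semi-major axis of the transfer orbit: a_t = (23800 + 1.790×10^5)/2 = 1.014×10^5 km.
Circular speed at r₁: v₁ = √(μ/r₁) = √(3.50945×10^5/23800) = 3.840 km/s.
Transfer-orbit speed at r₁ (vis-viva equation): v_p = √[μ(2/r₁ − 1/a_t)] = 5.102 km/s.
First burn Δv₁ = |v_p − v₁| = 1.262 km/s.
At r₂, v₂ = √(μ/r₂) = 1.4002 km/s.
Transfer-orbit speed at r₂: v_a = √[μ(2/r₂ − 1/a_t)] = 0.67836 km/s.
Second burn Δv₂ = |v₂ − v_a| = 0.7218 km/s.
Total Δv = Δv₁ + Δv₂ = 1.984 km/s.

Δv = 1980 m/s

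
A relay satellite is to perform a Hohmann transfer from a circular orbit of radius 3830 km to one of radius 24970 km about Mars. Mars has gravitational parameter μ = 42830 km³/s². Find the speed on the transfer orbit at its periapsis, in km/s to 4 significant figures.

Semi-major axis of the transfer orbit: a_t = (3830 + 24970)/2 = 14400 km.
At periapsis, r = 3830 km.
From the vis-viva equation, v = √[μ(2/r − 1/a_t)] = 4.404 km/s.

v = 4.404 km/s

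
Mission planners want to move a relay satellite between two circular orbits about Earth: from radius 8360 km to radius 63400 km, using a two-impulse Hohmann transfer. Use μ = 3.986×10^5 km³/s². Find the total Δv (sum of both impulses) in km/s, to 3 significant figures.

The Hohmann ellipse has a_t = (r₁ + r₂)/2 = 35880 km.
Circular speed at r₁: v₁ = √(μ/r₁) = √(3.986×10^5/8360) = 6.905 km/s.
On the transfer ellipse at r₁, vis-viva gives v_p = √[μ(2/r₁ − 1/a_t)] = 9.179 km/s.
First burn Δv₁ = |v_p − v₁| = 2.274 km/s.
Circular speed at r₂: v₂ = √(μ/r₂) = 2.507 km/s.
Transfer-orbit speed at r₂: v_a = √[μ(2/r₂ − 1/a_t)] = 1.210 km/s.
Second burn Δv₂ = |v₂ − v_a| = 1.297 km/s.
Total Δv = Δv₁ + Δv₂ = 3.571 km/s.

Δv = 3.57 km/s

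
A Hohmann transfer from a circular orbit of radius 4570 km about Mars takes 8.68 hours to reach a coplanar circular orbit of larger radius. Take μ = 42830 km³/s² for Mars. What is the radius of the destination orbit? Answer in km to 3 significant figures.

r₂ = 27800 km

Transfer time t = 8.68 hours = 31248 s, and t = π√(a_t³/μ).
So a_t = (μ t²/π²)^(1/3) = (42830 × (31248)² / π²)^(1/3) = 16182 km.
Since a_t = (r₁ + r₂)/2, r₂ = 2a_t − r₁ = 2×16182 − 4570 = 27794 km.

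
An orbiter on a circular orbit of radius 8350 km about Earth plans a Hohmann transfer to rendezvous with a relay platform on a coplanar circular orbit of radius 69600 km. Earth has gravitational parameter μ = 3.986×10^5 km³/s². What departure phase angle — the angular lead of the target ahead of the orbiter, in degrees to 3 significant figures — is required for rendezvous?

Semi-major axis of the transfer orbit: a_t = (8350 + 69600)/2 = 38975 km.
Transfer time t = π√(a_t³/μ) = 38288 s.
Target angular speed ω₂ = √(μ/r₂³) = 3.4384×10^-5 rad/s.
Angle swept by the target during transfer: ω₂·t = 1.3165 rad = 75.43°.
The orbiter traverses 180° on the transfer ellipse, so the target must lead by 180° − 75.43° = 105°.

φ = 105°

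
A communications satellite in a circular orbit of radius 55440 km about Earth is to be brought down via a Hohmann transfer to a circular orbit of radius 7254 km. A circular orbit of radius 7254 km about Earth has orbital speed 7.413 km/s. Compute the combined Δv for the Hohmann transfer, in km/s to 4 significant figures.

From the circular-orbit relation v² = μ/r at r = 7254 km: μ = v²r = (7.413)² × 7254 = 3.98626×10^5 km³/s².
Transfer-ellipse semi-major axis a_t = (r₁ + r₂)/2 = (55440 + 7254)/2 = 31347 km.
At r₁ the circular-orbit speed is v₁ = √(μ/r₁) = 2.6815 km/s.
Transfer-orbit speed at r₁ (vis-viva): v_a = √[μ(2/r₁ − 1/a_t)] = 1.2899 km/s.
First burn Δv₁ = |v_a − v₁| = 1.392 km/s.
Circular speed at r₂: v₂ = √(μ/r₂) = 7.413 km/s.
Transfer-orbit speed at r₂: v_p = √[μ(2/r₂ − 1/a_t)] = 9.858 km/s.
Second burn Δv₂ = |v₂ − v_p| = 2.445 km/s.
Δv = Δv₁ + Δv₂ = 1.392 + 2.445 = 3.837 km/s.

Δv = 3.837 km/s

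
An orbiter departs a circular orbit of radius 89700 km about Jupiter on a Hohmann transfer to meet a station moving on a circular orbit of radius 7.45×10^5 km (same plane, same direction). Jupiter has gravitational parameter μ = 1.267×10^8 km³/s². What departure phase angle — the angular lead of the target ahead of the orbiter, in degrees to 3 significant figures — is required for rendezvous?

φ = 105°

Transfer-ellipse semi-major axis a_t = (r₁ + r₂)/2 = (89700 + 7.450×10^5)/2 = 4.1735×10^5 km.
Transfer time t = π√(a_t³/μ) = 75251.0 s.
Target angular speed ω₂ = √(μ/r₂³) = 1.75047×10^-5 rad/s.
Angle swept by the target during transfer: ω₂·t = 1.3172 rad = 75.47°.
Arrival is 180° from departure on the ellipse, so φ = 180° − 75.47° = 105°.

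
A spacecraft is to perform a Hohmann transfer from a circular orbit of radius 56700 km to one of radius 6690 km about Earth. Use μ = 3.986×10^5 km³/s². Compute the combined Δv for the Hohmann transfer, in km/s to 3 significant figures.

Semi-major axis of the transfer orbit: a_t = (56700 + 6690)/2 = 31695 km.
At r₁ the circular-orbit speed is v₁ = √(μ/r₁) = 2.651 km/s.
On the transfer ellipse at r₁, vis-viva equation gives v_a = √[μ(2/r₁ − 1/a_t)] = 1.218 km/s.
First burn Δv₁ = |v_a − v₁| = 1.433 km/s.
Circular speed at r₂: v₂ = √(μ/r₂) = 7.7189 km/s.
Transfer-orbit speed at r₂: v_p = √[μ(2/r₂ − 1/a_t)] = 10.324 km/s.
Second burn Δv₂ = |v₂ − v_p| = 2.605 km/s.
Total Δv = Δv₁ + Δv₂ = 4.038 km/s.

Δv = 4.04 km/s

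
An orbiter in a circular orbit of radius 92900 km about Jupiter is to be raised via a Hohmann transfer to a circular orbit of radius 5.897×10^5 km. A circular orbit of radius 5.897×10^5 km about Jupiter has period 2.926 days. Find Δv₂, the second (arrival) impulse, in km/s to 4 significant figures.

From Kepler's third law T² = 4π²r³/μ at r = 5.897×10^5 km, T = 2.926 days = 2.926 × 86400 s = 2.528064×10^5 s: μ = 4π²r³/T² = 1.26671×10^8 km³/s².
The Hohmann ellipse has a_t = (r₁ + r₂)/2 = 3.413×10^5 km.
Circular speed at r = 5.897×10^5 km: v_c = √(μ/r) = 14.6563 km/s.
Transfer-orbit speed at the same r (vis-viva, a = a_t): v_t = √[μ(2/r − 1/a_t)] = 7.64650 km/s.
Δv₂ = |v_t − v_c| = |7.64650 − 14.6563| = 7.010 km/s.

Δv₂ = 7.010 km/s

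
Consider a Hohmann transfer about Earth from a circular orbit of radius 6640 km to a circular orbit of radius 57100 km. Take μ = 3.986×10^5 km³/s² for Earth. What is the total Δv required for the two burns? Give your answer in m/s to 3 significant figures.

Transfer-ellipse semi-major axis a_t = (r₁ + r₂)/2 = (6640 + 57100)/2 = 31870 km.
Circular speed at r₁: v₁ = √(μ/r₁) = √(3.986×10^5/6640) = 7.7479 km/s.
Transfer-orbit speed at r₁ (vis-viva equation): v_p = √[μ(2/r₁ − 1/a_t)] = 10.371 km/s.
First burn Δv₁ = |v_p − v₁| = 2.623 km/s.
At r₂, v₂ = √(μ/r₂) = 2.642 km/s.
Transfer-orbit speed at r₂: v_a = √[μ(2/r₂ − 1/a_t)] = 1.206 km/s.
Second burn Δv₂ = |v₂ − v_a| = 1.436 km/s.
Δv = Δv₁ + Δv₂ = 2.623 + 1.436 = 4.059 km/s.

Δv = 4060 m/s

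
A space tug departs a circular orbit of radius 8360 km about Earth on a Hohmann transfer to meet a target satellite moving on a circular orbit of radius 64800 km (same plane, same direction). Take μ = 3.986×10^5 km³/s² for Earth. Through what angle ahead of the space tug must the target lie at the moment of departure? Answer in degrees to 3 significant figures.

φ = 104°

Transfer-ellipse semi-major axis a_t = (r₁ + r₂)/2 = (8360 + 64800)/2 = 36580 km.
Transfer time t = π√(a_t³/μ) = 34813.4 s.
The target's mean motion on its circular orbit is ω₂ = √(μ/r₂³) = 3.82742×10^-5 rad/s.
Angle swept by the target during transfer: ω₂·t = 1.33246 rad = 76.34°.
Arrival is 180° from departure on the ellipse, so φ = 180° − 76.34° = 104°.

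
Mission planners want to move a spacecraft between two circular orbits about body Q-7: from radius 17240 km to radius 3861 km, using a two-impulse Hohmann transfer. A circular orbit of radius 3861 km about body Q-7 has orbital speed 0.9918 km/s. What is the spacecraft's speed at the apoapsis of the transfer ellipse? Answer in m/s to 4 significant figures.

v = 283.9 m/s

From the circular-orbit relation v² = μ/r at r = 3861 km: μ = v²r = (0.9918)² × 3861 = 3797.94 km³/s².
Semi-major axis of the transfer orbit: a_t = (17240 + 3861)/2 = 10550.5 km.
The apoapsis of the transfer ellipse is at r = 17240 km.
Vis-viva: v = √[μ(2/r − 1/a_t)] = √[3797.94 × (2/17240 − 1/10550.5)] = 0.2839 km/s.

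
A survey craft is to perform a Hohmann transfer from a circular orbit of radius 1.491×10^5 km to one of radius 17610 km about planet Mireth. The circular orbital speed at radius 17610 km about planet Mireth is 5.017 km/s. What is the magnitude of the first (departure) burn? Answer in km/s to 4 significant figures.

From the circular-orbit relation v² = μ/r at r = 17610 km: μ = v²r = (5.017)² × 17610 = 4.43249×10^5 km³/s².
Semi-major axis of the transfer orbit: a_t = (1.491×10^5 + 17610)/2 = 83355 km.
Circular speed at r = 1.491×10^5 km: v_c = √(μ/r) = 1.7242 km/s.
Transfer-orbit speed at the same r (vis-viva, a = a_t): v_t = √[μ(2/r − 1/a_t)] = 0.79250 km/s.
Δv₁ = |v_t − v_c| = |0.79250 − 1.7242| = 0.9317 km/s.

Δv₁ = 0.9317 km/s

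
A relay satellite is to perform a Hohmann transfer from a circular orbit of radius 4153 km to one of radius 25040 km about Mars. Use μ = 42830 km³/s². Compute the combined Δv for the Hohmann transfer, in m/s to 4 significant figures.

Δv = 1605 m/s

Semi-major axis of the transfer orbit: a_t = (4153 + 25040)/2 = 14596.5 km.
Circular speed at r₁: v₁ = √(μ/r₁) = √(42830/4153) = 3.2114 km/s.
On the transfer ellipse at r₁, vis-viva gives v_p = √[μ(2/r₁ − 1/a_t)] = 4.2062 km/s.
First burn Δv₁ = |v_p − v₁| = 0.9948 km/s.
Circular speed at r₂: v₂ = √(μ/r₂) = 1.3078 km/s.
Transfer-orbit speed at r₂: v_a = √[μ(2/r₂ − 1/a_t)] = 0.69761 km/s.
Second burn Δv₂ = |v₂ − v_a| = 0.6102 km/s.
Total Δv = Δv₁ + Δv₂ = 1.605 km/s.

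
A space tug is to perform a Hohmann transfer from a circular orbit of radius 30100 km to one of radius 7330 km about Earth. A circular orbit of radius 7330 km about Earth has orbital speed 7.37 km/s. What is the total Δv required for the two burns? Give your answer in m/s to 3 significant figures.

Δv = 3340 m/s

From the circular-orbit relation v² = μ/r at r = 7330 km: μ = v²r = (7.37)² × 7330 = 3.98143×10^5 km³/s².
The Hohmann ellipse has a_t = (r₁ + r₂)/2 = 18715 km.
At r₁ the circular-orbit speed is v₁ = √(μ/r₁) = 3.6369 km/s.
On the transfer ellipse at r₁, v² = μ(2/r − 1/a) gives v_a = √[μ(2/r₁ − 1/a_t)] = 2.2761 km/s.
First burn Δv₁ = |v_a − v₁| = 1.3608 km/s.
At r₂, v₂ = √(μ/r₂) = 7.3700 km/s.
Transfer-orbit speed at r₂: v_p = √[μ(2/r₂ − 1/a_t)] = 9.3466 km/s.
Second burn Δv₂ = |v₂ − v_p| = 1.9766 km/s.
Total Δv = Δv₁ + Δv₂ = 3.337 km/s.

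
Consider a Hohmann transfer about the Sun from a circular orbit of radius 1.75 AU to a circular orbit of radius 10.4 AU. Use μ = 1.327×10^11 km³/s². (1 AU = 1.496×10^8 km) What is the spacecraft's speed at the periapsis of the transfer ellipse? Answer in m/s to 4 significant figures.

v = 29460 m/s

In km: r₁ = 1.75 × 1.496×10^8 = 2.618×10^8 km; r₂ = 10.4 × 1.496×10^8 = 1.55584×10^9 km.
Semi-major axis of the transfer orbit: a_t = (2.618×10^8 + 1.55584×10^9)/2 = 9.0882×10^8 km.
The periapsis of the transfer ellipse is at r = 2.618×10^8 km.
Vis-viva: v = √[μ(2/r − 1/a_t)] = √[1.327×10^11 × (2/2.618×10^8 − 1/9.0882×10^8)] = 29.46 km/s.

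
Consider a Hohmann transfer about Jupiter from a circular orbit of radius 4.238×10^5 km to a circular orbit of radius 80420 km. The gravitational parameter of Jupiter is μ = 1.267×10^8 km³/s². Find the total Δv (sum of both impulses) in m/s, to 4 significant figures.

Transfer-ellipse semi-major axis a_t = (r₁ + r₂)/2 = (4.238×10^5 + 80420)/2 = 2.5211×10^5 km.
Circular speed at r₁: v₁ = √(μ/r₁) = √(1.267×10^8/4.238×10^5) = 17.29051 km/s.
On the transfer ellipse at r₁, vis-viva gives v_a = √[μ(2/r₁ − 1/a_t)] = 9.765508 km/s.
First burn Δv₁ = |v_a − v₁| = 7.52500 km/s.
At r₂, v₂ = √(μ/r₂) = 39.6923 km/s.
Transfer-orbit speed at r₂: v_p = √[μ(2/r₂ − 1/a_t)] = 51.4626 km/s.
Second burn Δv₂ = |v₂ − v_p| = 11.7703 km/s.
Δv = Δv₁ + Δv₂ = 7.52500 + 11.7703 = 19.30 km/s.

Δv = 19300 m/s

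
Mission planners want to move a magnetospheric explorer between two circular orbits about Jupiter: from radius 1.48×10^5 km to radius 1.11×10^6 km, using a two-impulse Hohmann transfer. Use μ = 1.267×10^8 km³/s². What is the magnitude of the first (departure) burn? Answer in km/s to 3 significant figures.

Semi-major axis of the transfer orbit: a_t = (1.480×10^5 + 1.110×10^6)/2 = 6.290×10^5 km.
On the circular orbit at r = 1.480×10^5 km, v_c = √(μ/r) = 29.259 km/s.
Transfer-orbit speed at the same r (vis-viva, a = a_t): v_t = √[μ(2/r − 1/a_t)] = 38.868 km/s.
Δv₁ = |v_t − v_c| = |38.868 − 29.259| = 9.609 km/s.

Δv₁ = 9.61 km/s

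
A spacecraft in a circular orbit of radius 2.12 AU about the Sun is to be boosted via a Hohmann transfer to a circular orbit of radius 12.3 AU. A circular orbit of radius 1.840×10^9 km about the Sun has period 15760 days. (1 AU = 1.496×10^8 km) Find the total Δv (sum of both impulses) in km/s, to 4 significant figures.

Δv = 10.15 km/s

From Kepler's third law T² = 4π²r³/μ at r = 1.840×10^9 km, T = 15760 days = 15760 × 86400 s = 1.361664×10^9 s: μ = 4π²r³/T² = 1.32640×10^11 km³/s².
In km: r₁ = 2.12 × 1.496×10^8 = 3.17152×10^8 km; r₂ = 12.3 × 1.496×10^8 = 1.84008×10^9 km.
Transfer-ellipse semi-major axis a_t = (r₁ + r₂)/2 = (3.17152×10^8 + 1.84008×10^9)/2 = 1.078616×10^9 km.
Circular speed at r₁: v₁ = √(μ/r₁) = √(1.32640×10^11/3.17152×10^8) = 20.45 km/s.
On the transfer ellipse at r₁, v² = μ(2/r − 1/a) gives v_p = √[μ(2/r₁ − 1/a_t)] = 26.71 km/s.
First burn Δv₁ = |v_p − v₁| = 6.260 km/s.
Circular speed at r₂: v₂ = √(μ/r₂) = 8.490 km/s.
Transfer-orbit speed at r₂: v_a = √[μ(2/r₂ − 1/a_t)] = 4.604 km/s.
Second burn Δv₂ = |v₂ − v_a| = 3.886 km/s.
Total Δv = Δv₁ + Δv₂ = 10.15 km/s.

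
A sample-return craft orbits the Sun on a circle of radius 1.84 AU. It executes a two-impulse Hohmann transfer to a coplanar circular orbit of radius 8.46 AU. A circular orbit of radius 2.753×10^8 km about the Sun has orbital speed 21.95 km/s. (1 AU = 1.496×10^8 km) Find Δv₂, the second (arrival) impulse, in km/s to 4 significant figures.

From the circular-orbit relation v² = μ/r at r = 2.753×10^8 km: μ = v²r = (21.95)² × 2.753×10^8 = 1.32640×10^11 km³/s².
In km: r₁ = 1.84 × 1.496×10^8 = 2.75264×10^8 km; r₂ = 8.46 × 1.496×10^8 = 1.265616×10^9 km.
Transfer-ellipse semi-major axis a_t = (r₁ + r₂)/2 = (2.75264×10^8 + 1.265616×10^9)/2 = 7.7044×10^8 km.
On the circular orbit at r = 1.265616×10^9 km, v_c = √(μ/r) = 10.237 km/s.
Transfer-orbit speed at the same r (vis-viva, a = a_t): v_t = √[μ(2/r − 1/a_t)] = 6.1192 km/s.
Δv₂ = |v_t − v_c| = |6.1192 − 10.237| = 4.118 km/s.

Δv₂ = 4.118 km/s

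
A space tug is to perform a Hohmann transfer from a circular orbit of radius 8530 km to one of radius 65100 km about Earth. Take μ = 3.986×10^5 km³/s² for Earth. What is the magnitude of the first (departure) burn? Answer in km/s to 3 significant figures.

Δv₁ = 2.25 km/s

Semi-major axis of the transfer orbit: a_t = (8530 + 65100)/2 = 36815 km.
On the circular orbit at r = 8530 km, v_c = √(μ/r) = 6.836 km/s.
Transfer-orbit speed at the same r (vis-viva, a = a_t): v_t = √[μ(2/r − 1/a_t)] = 9.090 km/s.
Δv₁ = |v_t − v_c| = |9.090 − 6.836| = 2.254 km/s.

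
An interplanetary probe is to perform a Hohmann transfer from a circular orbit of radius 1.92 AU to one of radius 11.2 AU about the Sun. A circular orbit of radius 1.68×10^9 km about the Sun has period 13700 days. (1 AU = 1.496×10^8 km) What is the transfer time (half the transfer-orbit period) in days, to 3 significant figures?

t = 3060 days

From Kepler's third law T² = 4π²r³/μ at r = 1.68×10^9 km, T = 13700 days = 13700 × 86400 s = 1.18368×10^9 s: μ = 4π²r³/T² = 1.33604×10^11 km³/s².
In km: r₁ = 1.92 × 1.496×10^8 = 2.87232×10^8 km; r₂ = 11.2 × 1.496×10^8 = 1.67552×10^9 km.
The Hohmann ellipse has a_t = (r₁ + r₂)/2 = 9.81376×10^8 km.
Half the transfer-orbit period gives t = π√(a_t³/μ) = 2.642×10^8 s.
Converting: 2.642×10^8 s ÷ 86400 s/day = 3060 days.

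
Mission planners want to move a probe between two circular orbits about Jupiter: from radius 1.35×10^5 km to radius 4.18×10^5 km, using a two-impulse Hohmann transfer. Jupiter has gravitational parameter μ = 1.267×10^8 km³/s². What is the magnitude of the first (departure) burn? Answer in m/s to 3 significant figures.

Δv₁ = 7030 m/s

The Hohmann ellipse has a_t = (r₁ + r₂)/2 = 2.765×10^5 km.
On the circular orbit at r = 1.350×10^5 km, v_c = √(μ/r) = 30.635 km/s.
Vis-viva on the transfer ellipse at r = 1.350×10^5 km gives v_t = √[μ(2/r − 1/a_t)] = 37.667 km/s.
Δv₁ = |v_t − v_c| = |37.667 − 30.635| = 7.032 km/s.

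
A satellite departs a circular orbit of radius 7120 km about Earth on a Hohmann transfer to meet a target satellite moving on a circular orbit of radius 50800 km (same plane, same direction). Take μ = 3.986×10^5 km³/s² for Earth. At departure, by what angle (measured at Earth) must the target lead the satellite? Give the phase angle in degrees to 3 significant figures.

The Hohmann ellipse has a_t = (r₁ + r₂)/2 = 28960 km.
The half-period of the transfer ellipse is t = π√(a_t³/μ) = 24523 s.
The target's mean motion on its circular orbit is ω₂ = √(μ/r₂³) = 5.5141×10^-5 rad/s.
Angle swept by the target during transfer: ω₂·t = 1.3522 rad = 77.48°.
Arrival is 180° from departure on the ellipse, so φ = 180° − 77.48° = 103°.

φ = 103°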